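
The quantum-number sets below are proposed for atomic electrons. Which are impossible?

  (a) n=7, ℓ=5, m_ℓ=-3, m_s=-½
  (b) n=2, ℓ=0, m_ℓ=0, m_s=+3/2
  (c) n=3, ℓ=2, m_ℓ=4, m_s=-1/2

(b) has m_s = +3/2, but an electron's spin must be ±1/2.
(c) has |m_ℓ| = 4 > ℓ = 2, violating −ℓ ≤ m_ℓ ≤ ℓ.
The remaining set (a) satisfies all four rules.

(b) and (c)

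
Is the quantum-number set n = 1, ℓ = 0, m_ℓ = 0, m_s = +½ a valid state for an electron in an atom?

Valid

n = 1 is a positive integer. ℓ = 0 satisfies 0 ≤ ℓ ≤ n−1 = 0. m_ℓ = 0 lies in the range −ℓ … +ℓ (here 0). m_s = +1/2 is one of ±1/2.
All four constraints are satisfied.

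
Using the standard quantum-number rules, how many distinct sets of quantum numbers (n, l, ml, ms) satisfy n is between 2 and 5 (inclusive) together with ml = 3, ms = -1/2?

For each n in the range, tally the orbitals obeying ml = 3:
n=4 → 1; n=5 → 2.
Orbitals: 1 + 2 = 3. With ms fixed to -1/2 there is one state per orbital, so 3 states.

3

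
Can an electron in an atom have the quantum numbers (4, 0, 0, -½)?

n = 4 is a positive integer. l = 0 satisfies 0 ≤ l ≤ n−1 = 3. ml = 0 lies in the range −l … +l (here 0). ms = -1/2 is one of ±1/2.
All four constraints are satisfied.

Valid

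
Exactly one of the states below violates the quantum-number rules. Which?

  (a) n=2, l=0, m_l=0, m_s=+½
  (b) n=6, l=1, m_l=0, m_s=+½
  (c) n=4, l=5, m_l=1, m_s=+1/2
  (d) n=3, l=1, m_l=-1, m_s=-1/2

(c) has l = 5 ≥ n = 4, violating 0 ≤ l ≤ n−1.
The remaining sets (a), (b), (d) satisfy all four rules.

(c)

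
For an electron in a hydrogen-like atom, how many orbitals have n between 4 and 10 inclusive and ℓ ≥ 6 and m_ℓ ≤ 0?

Per-shell orbital counts meeting the constraint:
n=7 → 7; n=8 → 15; n=9 → 24; n=10 → 34.
Total orbitals: 7 + 15 + 24 + 34 = 80.

80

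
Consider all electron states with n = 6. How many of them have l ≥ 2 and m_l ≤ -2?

20

With n = 6 the allowed l are 0, 1, …, 5.
Per l-value: l=2 → 1; l=3 → 2; l=4 → 3; l=5 → 4.
Orbitals: 1 + 2 + 3 + 4 = 10. Each orbital carries two spin states, so 10 × 2 = 20 states.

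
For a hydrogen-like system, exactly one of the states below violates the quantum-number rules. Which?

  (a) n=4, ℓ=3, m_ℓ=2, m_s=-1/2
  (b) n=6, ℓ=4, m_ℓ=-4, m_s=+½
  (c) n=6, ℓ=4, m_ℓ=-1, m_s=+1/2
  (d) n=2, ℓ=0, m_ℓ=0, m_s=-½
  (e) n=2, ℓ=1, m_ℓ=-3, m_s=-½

(e)

(e) has |m_ℓ| = 3 > ℓ = 1, violating −ℓ ≤ m_ℓ ≤ ℓ.
The remaining sets (a), (b), (c), (d) satisfy all four rules.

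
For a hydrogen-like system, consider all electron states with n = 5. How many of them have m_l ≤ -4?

For n = 5, l ranges over 0 … 4.
Contributions: l=4 → 1.
Orbitals: 1. Each orbital carries two spin states, so 1 × 2 = 2 states.

2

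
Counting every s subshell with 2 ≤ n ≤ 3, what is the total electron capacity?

4

An s subshell (l = 0) exists for every n ≥ 1, so shells n = 2, 3 each contribute one — 2 subshells.
Since each s subshell holds 2(2·0+1) = 2 electrons, the total is 2 × 2 = 4.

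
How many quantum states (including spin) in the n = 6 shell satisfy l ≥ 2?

Go through l = 0, …, 5 (the values permitted for n = 6).
Contributions: l=2 → 5; l=3 → 7; l=4 → 9; l=5 → 11.
Orbitals: 5 + 7 + 9 + 11 = 32. Each orbital carries two spin states, so 32 × 2 = 64 states.

64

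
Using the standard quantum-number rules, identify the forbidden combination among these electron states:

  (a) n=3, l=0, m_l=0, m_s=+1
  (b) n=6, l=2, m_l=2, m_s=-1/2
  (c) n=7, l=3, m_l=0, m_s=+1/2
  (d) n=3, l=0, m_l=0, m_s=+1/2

(a)

(a) has m_s = +1, but an electron's spin must be ±1/2.
The remaining sets (b), (c), (d) satisfy all four rules.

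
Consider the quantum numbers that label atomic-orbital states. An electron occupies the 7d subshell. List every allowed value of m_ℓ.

-2, -1, 0, 1, 2

The 7d subshell has ℓ = 2, and m_ℓ takes every integer from −ℓ to +ℓ. With ℓ = 2 that gives the 5 values -2, -1, 0, 1, 2.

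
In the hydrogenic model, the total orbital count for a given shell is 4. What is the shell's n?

n² = 4 ⇒ n = 2.

n = 2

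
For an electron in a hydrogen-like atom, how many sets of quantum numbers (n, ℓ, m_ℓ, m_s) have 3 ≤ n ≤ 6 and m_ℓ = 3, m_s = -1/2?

Work shell by shell — for each n, count the (ℓ, m_ℓ) pairs that satisfy m_ℓ = 3:
n=4 → 1; n=5 → 2; n=6 → 3.
Orbitals: 1 + 2 + 3 = 6. With m_s fixed to -1/2 there is one state per orbital, so 6 states.

6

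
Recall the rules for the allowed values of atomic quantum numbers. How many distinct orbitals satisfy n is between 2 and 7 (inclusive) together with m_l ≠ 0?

112

Per-shell orbital counts meeting the constraint:
n=2 → 2; n=3 → 6; n=4 → 12; n=5 → 20; n=6 → 30; n=7 → 42.
Total orbitals: 2 + 6 + 12 + 20 + 30 + 42 = 112.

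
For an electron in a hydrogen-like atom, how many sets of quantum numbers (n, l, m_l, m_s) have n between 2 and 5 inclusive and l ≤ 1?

32

For each n in the range, tally the orbitals obeying l ≤ 1:
n=2 → 4; n=3 → 4; n=4 → 4; n=5 → 4.
Orbitals: 4 + 4 + 4 + 4 = 16. Including both spin states (m_s = ±1/2) gives 2 × 16 = 32 states.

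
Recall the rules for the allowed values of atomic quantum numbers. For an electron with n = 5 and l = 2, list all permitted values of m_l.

m_l takes every integer from −l to +l. With l = 2 that gives the 5 values -2, -1, 0, 1, 2.

-2, -1, 0, 1, 2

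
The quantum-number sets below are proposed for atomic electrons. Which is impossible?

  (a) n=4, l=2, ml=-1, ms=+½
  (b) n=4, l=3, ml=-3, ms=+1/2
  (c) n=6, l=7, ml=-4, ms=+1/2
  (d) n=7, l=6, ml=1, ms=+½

(c)

(c) has l = 7 ≥ n = 6, violating 0 ≤ l ≤ n−1.
The remaining sets (a), (b), (d) satisfy all four rules.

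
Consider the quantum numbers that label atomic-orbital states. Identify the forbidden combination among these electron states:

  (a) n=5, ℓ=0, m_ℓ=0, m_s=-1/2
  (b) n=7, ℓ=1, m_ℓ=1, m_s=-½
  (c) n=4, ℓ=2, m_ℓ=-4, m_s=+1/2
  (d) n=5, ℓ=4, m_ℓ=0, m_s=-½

(c) has |m_ℓ| = 4 > ℓ = 2, violating −ℓ ≤ m_ℓ ≤ ℓ.
The remaining sets (a), (b), (d) satisfy all four rules.

(c)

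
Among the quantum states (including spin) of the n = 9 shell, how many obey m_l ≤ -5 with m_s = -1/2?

10

With n = 9 the allowed l are 0, 1, …, 8.
Contributions: l=5 → 1; l=6 → 2; l=7 → 3; l=8 → 4.
Orbitals: 1 + 2 + 3 + 4 = 10. With m_s fixed to a single value there is one state per orbital, giving 10 states.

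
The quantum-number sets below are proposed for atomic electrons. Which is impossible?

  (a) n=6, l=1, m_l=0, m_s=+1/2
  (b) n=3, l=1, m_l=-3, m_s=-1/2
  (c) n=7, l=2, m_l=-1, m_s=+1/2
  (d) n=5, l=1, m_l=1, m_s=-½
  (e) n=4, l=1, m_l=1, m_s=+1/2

(b)

(b) has |m_l| = 3 > l = 1, violating −l ≤ m_l ≤ l.
The remaining sets (a), (c), (d), (e) satisfy all four rules.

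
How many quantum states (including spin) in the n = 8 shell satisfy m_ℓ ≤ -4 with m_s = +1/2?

For n = 8, ℓ ranges over 0 … 7.
The (ℓ, m_ℓ) pairs meeting m_ℓ ≤ -4 give: ℓ=4 → 1; ℓ=5 → 2; ℓ=6 → 3; ℓ=7 → 4.
Orbitals: 1 + 2 + 3 + 4 = 10. With m_s fixed to a single value there is one state per orbital, giving 10 states.

10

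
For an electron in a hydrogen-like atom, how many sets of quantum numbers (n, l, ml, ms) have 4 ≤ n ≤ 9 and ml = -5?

20

Per-shell orbital counts meeting the constraint:
n=6 → 1; n=7 → 2; n=8 → 3; n=9 → 4.
Orbitals: 1 + 2 + 3 + 4 = 10. Including both spin states (ms = ±1/2) gives 2 × 10 = 20 states.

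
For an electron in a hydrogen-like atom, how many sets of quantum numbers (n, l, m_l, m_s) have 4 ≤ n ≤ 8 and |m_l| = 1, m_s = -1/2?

50

Count contributing orbitals for each principal shell:
n=4 → 6; n=5 → 8; n=6 → 10; n=7 → 12; n=8 → 14.
Orbitals: 6 + 8 + 10 + 12 + 14 = 50. With m_s fixed to -1/2 there is one state per orbital, so 50 states.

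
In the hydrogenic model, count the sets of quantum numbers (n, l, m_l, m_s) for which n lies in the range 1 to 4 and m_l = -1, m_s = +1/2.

Count contributing orbitals for each principal shell:
n=2 → 1; n=3 → 2; n=4 → 3.
Orbitals: 1 + 2 + 3 = 6. With m_s fixed to +1/2 there is one state per orbital, so 6 states.

6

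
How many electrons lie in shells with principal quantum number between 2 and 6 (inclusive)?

Shell n has n² orbitals: 2²=4 + 3²=9 + 4²=16 + 5²=25 + 6²=36 = 90 orbitals.
Two spin states per orbital: 2 × 90 = 180 electrons.

180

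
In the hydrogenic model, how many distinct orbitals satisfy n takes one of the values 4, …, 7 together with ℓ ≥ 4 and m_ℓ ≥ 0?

For each n in the range, tally the orbitals obeying ℓ ≥ 4 and m_ℓ ≥ 0:
n=5 → 5; n=6 → 11; n=7 → 18.
Total orbitals: 5 + 11 + 18 = 34.

34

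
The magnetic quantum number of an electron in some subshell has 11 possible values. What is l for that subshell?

l = 5

m_l ranges over 2l+1 integers, so 2l+1 = 11 ⇒ l = 5.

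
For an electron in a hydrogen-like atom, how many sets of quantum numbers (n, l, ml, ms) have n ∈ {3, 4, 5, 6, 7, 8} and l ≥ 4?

Count contributing orbitals for each principal shell:
n=5 → 9; n=6 → 20; n=7 → 33; n=8 → 48.
Orbitals: 9 + 20 + 33 + 48 = 110. Including both spin states (ms = ±1/2) gives 2 × 110 = 220 states.

220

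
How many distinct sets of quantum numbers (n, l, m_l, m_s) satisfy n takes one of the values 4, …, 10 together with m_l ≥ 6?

Go shell by shell, enumerating (l, m_l) with m_l ≥ 6:
n=7 → 1; n=8 → 3; n=9 → 6; n=10 → 10.
Orbitals: 1 + 3 + 6 + 10 = 20. Including both spin states (m_s = ±1/2) gives 2 × 20 = 40 states.

40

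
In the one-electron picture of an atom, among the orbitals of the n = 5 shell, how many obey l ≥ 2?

21

With n = 5 the allowed l are 0, 1, …, 4.
The (l, m_l) pairs meeting l ≥ 2 give: l=2 → 5; l=3 → 7; l=4 → 9.
Total orbitals: 5 + 7 + 9 = 21.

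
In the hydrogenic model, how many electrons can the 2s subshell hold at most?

2

A subshell with l = 0 has 2l+1 = 1 orbital, each holding 2 electrons (spin ±1/2), so 1 × 2 = 2.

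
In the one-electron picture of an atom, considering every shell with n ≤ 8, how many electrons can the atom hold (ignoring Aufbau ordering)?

408

Total orbitals = 1² + 2² + 3² + 4² + 5² + 6² + 7² + 8² = 204. Doubling for spin gives 408 electrons.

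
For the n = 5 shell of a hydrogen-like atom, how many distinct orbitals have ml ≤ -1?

Orbitals with ml ≤ -1, by l: l=1 → 1; l=2 → 2; l=3 → 3; l=4 → 4.
Total orbitals: 1 + 2 + 3 + 4 = 10.

10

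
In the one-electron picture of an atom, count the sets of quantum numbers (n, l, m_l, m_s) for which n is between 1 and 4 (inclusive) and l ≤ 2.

Per-shell orbital counts meeting the constraint:
n=1 → 1; n=2 → 4; n=3 → 9; n=4 → 9.
Orbitals: 1 + 4 + 9 + 9 = 23. Including both spin states (m_s = ±1/2) gives 2 × 23 = 46 states.

46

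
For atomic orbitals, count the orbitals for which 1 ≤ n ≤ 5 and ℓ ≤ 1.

17

Count contributing orbitals for each principal shell:
n=1 → 1; n=2 → 4; n=3 → 4; n=4 → 4; n=5 → 4.
Total orbitals: 1 + 4 + 4 + 4 + 4 = 17.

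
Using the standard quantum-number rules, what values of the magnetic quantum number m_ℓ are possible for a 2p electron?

The 2p subshell has ℓ = 1, and m_ℓ takes every integer from −ℓ to +ℓ. With ℓ = 1 that gives the 3 values -1, 0, 1.

-1, 0, 1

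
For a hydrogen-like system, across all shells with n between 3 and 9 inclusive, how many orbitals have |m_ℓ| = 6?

Per-shell orbital counts meeting the constraint:
n=7 → 2; n=8 → 4; n=9 → 6.
Total orbitals: 2 + 4 + 6 = 12.

12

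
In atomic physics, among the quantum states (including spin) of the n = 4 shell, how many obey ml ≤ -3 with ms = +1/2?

1

The n = 4 shell has l = 0 through 3; check each.
Per l-value: l=3 → 1.
Orbitals: 1. With ms fixed to a single value there is one state per orbital, giving 1 state.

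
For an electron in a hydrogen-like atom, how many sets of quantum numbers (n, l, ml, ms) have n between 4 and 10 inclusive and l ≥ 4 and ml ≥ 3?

154

Per-shell orbital counts meeting the constraint:
n=5 → 2; n=6 → 5; n=7 → 9; n=8 → 14; n=9 → 20; n=10 → 27.
Orbitals: 2 + 5 + 9 + 14 + 20 + 27 = 77. Including both spin states (ms = ±1/2) gives 2 × 77 = 154 states.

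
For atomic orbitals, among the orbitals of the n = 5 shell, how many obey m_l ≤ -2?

Orbitals with m_l ≤ -2, by l: l=2 → 1; l=3 → 2; l=4 → 3.
Total orbitals: 1 + 2 + 3 = 6.

6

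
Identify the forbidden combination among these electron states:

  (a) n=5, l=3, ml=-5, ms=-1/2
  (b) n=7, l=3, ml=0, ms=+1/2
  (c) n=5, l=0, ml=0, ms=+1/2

(a) has |ml| = 5 > l = 3, violating −l ≤ ml ≤ l.
The remaining sets (b), (c) satisfy all four rules.

(a)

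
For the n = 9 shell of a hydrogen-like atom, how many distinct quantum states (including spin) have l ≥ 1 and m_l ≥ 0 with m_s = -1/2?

44

The n = 9 shell has l = 0 through 8; check each.
Per l-value: l=1 → 2; l=2 → 3; l=3 → 4; l=4 → 5; l=5 → 6; l=6 → 7; l=7 → 8; l=8 → 9.
Orbitals: 2 + 3 + 4 + 5 + 6 + 7 + 8 + 9 = 44. With m_s fixed to a single value there is one state per orbital, giving 44 states.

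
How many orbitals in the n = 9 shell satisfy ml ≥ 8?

Go through l = 0, …, 8 (the values permitted for n = 9).
Per l-value: l=8 → 1.
Total orbitals: 1.

1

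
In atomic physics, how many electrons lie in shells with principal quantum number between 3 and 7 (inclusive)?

Shell n has n² orbitals: 3²=9 + 4²=16 + 5²=25 + 6²=36 + 7²=49 = 135 orbitals.
Two spin states per orbital: 2 × 135 = 270 electrons.

270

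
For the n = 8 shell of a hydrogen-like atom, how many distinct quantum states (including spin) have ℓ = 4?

18

The n = 8 shell has ℓ = 0 through 7; check each.
Per ℓ-value: ℓ=4 → 9.
Orbitals: 9. Each orbital carries two spin states, so 9 × 2 = 18 states.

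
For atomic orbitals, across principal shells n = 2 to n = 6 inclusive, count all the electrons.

180

Shell n has n² orbitals: 2²=4 + 3²=9 + 4²=16 + 5²=25 + 6²=36 = 90 orbitals.
Two spin states per orbital: 2 × 90 = 180 electrons.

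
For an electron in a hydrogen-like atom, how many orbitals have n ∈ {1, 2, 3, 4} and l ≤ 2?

23

Work shell by shell — for each n, count the (l, m_l) pairs that satisfy l ≤ 2:
n=1 → 1; n=2 → 4; n=3 → 9; n=4 → 9.
Total orbitals: 1 + 4 + 9 + 9 = 23.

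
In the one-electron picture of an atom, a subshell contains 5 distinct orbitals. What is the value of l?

l = 2 (d)

2l+1 = 5 gives l = 2.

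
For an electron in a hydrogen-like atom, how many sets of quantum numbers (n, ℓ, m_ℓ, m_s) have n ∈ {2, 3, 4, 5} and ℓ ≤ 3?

Per-shell orbital counts meeting the constraint:
n=2 → 4; n=3 → 9; n=4 → 16; n=5 → 16.
Orbitals: 4 + 9 + 16 + 16 = 45. Including both spin states (m_s = ±1/2) gives 2 × 45 = 90 states.

90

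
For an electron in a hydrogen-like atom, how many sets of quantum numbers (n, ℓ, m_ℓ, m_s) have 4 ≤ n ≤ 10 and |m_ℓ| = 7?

Count contributing orbitals for each principal shell:
n=8 → 2; n=9 → 4; n=10 → 6.
Orbitals: 2 + 4 + 6 = 12. Including both spin states (m_s = ±1/2) gives 2 × 12 = 24 states.

24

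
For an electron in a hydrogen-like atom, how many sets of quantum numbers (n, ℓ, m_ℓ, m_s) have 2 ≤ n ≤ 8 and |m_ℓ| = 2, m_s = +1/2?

Work shell by shell — for each n, count the (ℓ, m_ℓ) pairs that satisfy |m_ℓ| = 2:
n=3 → 2; n=4 → 4; n=5 → 6; n=6 → 8; n=7 → 10; n=8 → 12.
Orbitals: 2 + 4 + 6 + 8 + 10 + 12 = 42. With m_s fixed to +1/2 there is one state per orbital, so 42 states.

42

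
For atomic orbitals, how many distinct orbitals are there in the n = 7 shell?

The n = 7 shell contains n² = 7² = 49 orbitals.

49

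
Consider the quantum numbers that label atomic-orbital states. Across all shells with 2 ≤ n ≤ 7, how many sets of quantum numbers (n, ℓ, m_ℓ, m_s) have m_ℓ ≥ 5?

Go shell by shell, enumerating (ℓ, m_ℓ) with m_ℓ ≥ 5:
n=6 → 1; n=7 → 3.
Orbitals: 1 + 3 = 4. Including both spin states (m_s = ±1/2) gives 2 × 4 = 8 states.

8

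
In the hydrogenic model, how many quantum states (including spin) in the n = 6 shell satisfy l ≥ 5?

The n = 6 shell has l = 0 through 5; check each.
Per l-value: l=5 → 11.
Orbitals: 11. Each orbital carries two spin states, so 11 × 2 = 22 states.

22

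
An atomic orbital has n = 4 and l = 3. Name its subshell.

4f

l = 3 corresponds to the letter 'f', so the subshell is 4f.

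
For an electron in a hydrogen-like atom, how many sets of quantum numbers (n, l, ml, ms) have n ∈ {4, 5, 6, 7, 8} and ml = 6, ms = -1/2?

Treat each shell separately and count matching orbitals:
n=7 → 1; n=8 → 2.
Orbitals: 1 + 2 = 3. With ms fixed to -1/2 there is one state per orbital, so 3 states.

3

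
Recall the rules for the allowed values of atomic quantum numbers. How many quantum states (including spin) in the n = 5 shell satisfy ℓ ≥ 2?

Go through ℓ = 0, …, 4 (the values permitted for n = 5).
Orbitals with ℓ ≥ 2, by ℓ: ℓ=2 → 5; ℓ=3 → 7; ℓ=4 → 9.
Orbitals: 5 + 7 + 9 = 21. Each orbital carries two spin states, so 21 × 2 = 42 states.

42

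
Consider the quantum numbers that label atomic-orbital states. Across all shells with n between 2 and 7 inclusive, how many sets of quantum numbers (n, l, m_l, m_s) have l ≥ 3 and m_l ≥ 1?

80

Per-shell orbital counts meeting the constraint:
n=4 → 3; n=5 → 7; n=6 → 12; n=7 → 18.
Orbitals: 3 + 7 + 12 + 18 = 40. Including both spin states (m_s = ±1/2) gives 2 × 40 = 80 states.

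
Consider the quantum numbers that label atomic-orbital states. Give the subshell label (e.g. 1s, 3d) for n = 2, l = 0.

l = 0 corresponds to the letter 's', so the subshell is 2s.

2s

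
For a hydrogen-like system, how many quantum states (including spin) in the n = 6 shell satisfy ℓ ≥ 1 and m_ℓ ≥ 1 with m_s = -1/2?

15

Per ℓ-value: ℓ=1 → 1; ℓ=2 → 2; ℓ=3 → 3; ℓ=4 → 4; ℓ=5 → 5.
Orbitals: 1 + 2 + 3 + 4 + 5 = 15. With m_s fixed to a single value there is one state per orbital, giving 15 states.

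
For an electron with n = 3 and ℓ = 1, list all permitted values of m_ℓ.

m_ℓ takes every integer from −ℓ to +ℓ. With ℓ = 1 that gives the 3 values -1, 0, 1.

-1, 0, 1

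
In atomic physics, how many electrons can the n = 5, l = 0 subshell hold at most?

A subshell with l = 0 has 2l+1 = 1 orbital, each holding 2 electrons (spin ±1/2), so 1 × 2 = 2.

2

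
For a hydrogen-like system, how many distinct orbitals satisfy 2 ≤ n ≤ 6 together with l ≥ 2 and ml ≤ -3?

Treat each shell separately and count matching orbitals:
n=4 → 1; n=5 → 3; n=6 → 6.
Total orbitals: 1 + 3 + 6 = 10.

10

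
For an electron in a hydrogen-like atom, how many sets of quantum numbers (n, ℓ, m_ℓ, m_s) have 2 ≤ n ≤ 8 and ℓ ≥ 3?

290

Treat each shell separately and count matching orbitals:
n=4 → 7; n=5 → 16; n=6 → 27; n=7 → 40; n=8 → 55.
Orbitals: 7 + 16 + 27 + 40 + 55 = 145. Including both spin states (m_s = ±1/2) gives 2 × 145 = 290 states.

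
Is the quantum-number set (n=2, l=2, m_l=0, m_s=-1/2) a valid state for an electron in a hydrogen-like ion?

The orbital quantum number must satisfy 0 ≤ l ≤ n−1. With n = 2 the allowed l values are 0, 1, so l = 2 is out of range.

Invalid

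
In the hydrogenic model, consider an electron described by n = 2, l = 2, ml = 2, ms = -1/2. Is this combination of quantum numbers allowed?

The orbital quantum number must satisfy 0 ≤ l ≤ n−1. With n = 2 the allowed l values are 0, 1, so l = 2 is out of range.

Invalid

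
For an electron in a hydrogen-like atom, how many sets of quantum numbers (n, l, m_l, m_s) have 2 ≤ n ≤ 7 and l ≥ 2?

230

Treat each shell separately and count matching orbitals:
n=3 → 5; n=4 → 12; n=5 → 21; n=6 → 32; n=7 → 45.
Orbitals: 5 + 12 + 21 + 32 + 45 = 115. Including both spin states (m_s = ±1/2) gives 2 × 115 = 230 states.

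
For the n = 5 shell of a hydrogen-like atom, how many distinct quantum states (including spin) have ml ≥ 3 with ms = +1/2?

3

For n = 5, l ranges over 0 … 4.
Per l-value: l=3 → 1; l=4 → 2.
Orbitals: 1 + 2 = 3. With ms fixed to a single value there is one state per orbital, giving 3 states.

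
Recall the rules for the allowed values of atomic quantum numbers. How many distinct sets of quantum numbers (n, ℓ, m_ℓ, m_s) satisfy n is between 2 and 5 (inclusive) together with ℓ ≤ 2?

62

Per-shell orbital counts meeting the constraint:
n=2 → 4; n=3 → 9; n=4 → 9; n=5 → 9.
Orbitals: 4 + 9 + 9 + 9 = 31. Including both spin states (m_s = ±1/2) gives 2 × 31 = 62 states.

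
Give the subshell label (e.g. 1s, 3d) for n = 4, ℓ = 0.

4s

ℓ = 0 corresponds to the letter 's', so the subshell is 4s.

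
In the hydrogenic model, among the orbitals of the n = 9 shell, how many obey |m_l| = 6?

With n = 9 the allowed l are 0, 1, …, 8.
Contributions: l=6 → 2; l=7 → 2; l=8 → 2.
Total orbitals: 2 + 2 + 2 = 6.

6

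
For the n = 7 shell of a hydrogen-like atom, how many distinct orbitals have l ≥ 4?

With n = 7 the allowed l are 0, 1, …, 6.
Contributions: l=4 → 9; l=5 → 11; l=6 → 13.
Total orbitals: 9 + 11 + 13 = 33.

33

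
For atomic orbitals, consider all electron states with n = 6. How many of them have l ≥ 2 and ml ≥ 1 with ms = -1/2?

14

For n = 6, l ranges over 0 … 5.
Per l-value: l=2 → 2; l=3 → 3; l=4 → 4; l=5 → 5.
Orbitals: 2 + 3 + 4 + 5 = 14. With ms fixed to a single value there is one state per orbital, giving 14 states.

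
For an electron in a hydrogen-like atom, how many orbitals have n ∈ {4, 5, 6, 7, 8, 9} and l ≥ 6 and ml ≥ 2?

For each n in the range, tally the orbitals obeying l ≥ 6 and ml ≥ 2:
n=7 → 5; n=8 → 11; n=9 → 18.
Total orbitals: 5 + 11 + 18 = 34.

34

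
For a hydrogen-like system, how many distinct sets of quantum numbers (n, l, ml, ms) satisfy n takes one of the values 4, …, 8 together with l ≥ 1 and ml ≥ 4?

Go shell by shell, enumerating (l, ml) with l ≥ 1 and ml ≥ 4:
n=5 → 1; n=6 → 3; n=7 → 6; n=8 → 10.
Orbitals: 1 + 3 + 6 + 10 = 20. Including both spin states (ms = ±1/2) gives 2 × 20 = 40 states.

40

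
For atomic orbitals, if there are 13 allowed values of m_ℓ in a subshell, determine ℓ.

m_ℓ ranges over 2ℓ+1 integers, so 2ℓ+1 = 13 ⇒ ℓ = 6.

ℓ = 6 (i)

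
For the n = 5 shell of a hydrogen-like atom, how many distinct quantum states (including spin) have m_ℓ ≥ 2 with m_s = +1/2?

6

The (ℓ, m_ℓ) pairs meeting m_ℓ ≥ 2 give: ℓ=2 → 1; ℓ=3 → 2; ℓ=4 → 3.
Orbitals: 1 + 2 + 3 = 6. With m_s fixed to a single value there is one state per orbital, giving 6 states.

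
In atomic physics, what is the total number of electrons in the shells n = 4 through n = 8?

Shell n has n² orbitals: 4²=16 + 5²=25 + 6²=36 + 7²=49 + 8²=64 = 190 orbitals.
Two spin states per orbital: 2 × 190 = 380 electrons.

380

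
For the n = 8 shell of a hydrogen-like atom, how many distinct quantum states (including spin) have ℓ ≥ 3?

For n = 8, ℓ ranges over 0 … 7.
Per ℓ-value: ℓ=3 → 7; ℓ=4 → 9; ℓ=5 → 11; ℓ=6 → 13; ℓ=7 → 15.
Orbitals: 7 + 9 + 11 + 13 + 15 = 55. Each orbital carries two spin states, so 55 × 2 = 110 states.

110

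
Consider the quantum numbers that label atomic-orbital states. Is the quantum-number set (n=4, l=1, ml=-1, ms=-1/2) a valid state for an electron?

n = 4 is a positive integer. l = 1 satisfies 0 ≤ l ≤ n−1 = 3. ml = -1 lies in the range −l … +l (here −1 … 1). ms = -1/2 is one of ±1/2.
All four constraints are satisfied.

Valid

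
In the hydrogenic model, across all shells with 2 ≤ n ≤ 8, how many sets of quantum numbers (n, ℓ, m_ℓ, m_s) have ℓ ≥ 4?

Per-shell orbital counts meeting the constraint:
n=5 → 9; n=6 → 20; n=7 → 33; n=8 → 48.
Orbitals: 9 + 20 + 33 + 48 = 110. Including both spin states (m_s = ±1/2) gives 2 × 110 = 220 states.

220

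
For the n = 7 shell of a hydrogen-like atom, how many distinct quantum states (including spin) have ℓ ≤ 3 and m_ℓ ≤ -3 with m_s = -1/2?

1

Go through ℓ = 0, …, 6 (the values permitted for n = 7).
Orbitals with ℓ ≤ 3 and m_ℓ ≤ -3, by ℓ: ℓ=3 → 1.
Orbitals: 1. With m_s fixed to a single value there is one state per orbital, giving 1 state.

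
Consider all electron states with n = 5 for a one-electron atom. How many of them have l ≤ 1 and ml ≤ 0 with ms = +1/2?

3

Go through l = 0, …, 4 (the values permitted for n = 5).
The (l, ml) pairs meeting l ≤ 1 and ml ≤ 0 give: l=0 → 1; l=1 → 2.
Orbitals: 1 + 2 = 3. With ms fixed to a single value there is one state per orbital, giving 3 states.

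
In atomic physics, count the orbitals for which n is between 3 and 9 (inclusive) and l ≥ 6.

Treat each shell separately and count matching orbitals:
n=7 → 13; n=8 → 28; n=9 → 45.
Total orbitals: 13 + 28 + 45 = 86.

86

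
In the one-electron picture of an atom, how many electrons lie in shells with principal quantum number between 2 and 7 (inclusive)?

278

Shell n has n² orbitals: 2²=4 + 3²=9 + 4²=16 + 5²=25 + 6²=36 + 7²=49 = 139 orbitals.
Two spin states per orbital: 2 × 139 = 278 electrons.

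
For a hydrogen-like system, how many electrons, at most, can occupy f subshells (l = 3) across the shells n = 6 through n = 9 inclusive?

An f subshell (l = 3) exists for every n ≥ 4, so shells n = 6, 7, 8, 9 each contribute one — 4 subshells.
Since each f subshell holds 2(2·3+1) = 14 electrons, the total is 4 × 14 = 56.

56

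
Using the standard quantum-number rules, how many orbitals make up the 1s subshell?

A subshell has 2ℓ+1 orbitals; with ℓ = 0, that's 1.

1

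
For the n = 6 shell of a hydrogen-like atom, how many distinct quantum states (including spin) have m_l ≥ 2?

With n = 6 the allowed l are 0, 1, …, 5.
Contributions: l=2 → 1; l=3 → 2; l=4 → 3; l=5 → 4.
Orbitals: 1 + 2 + 3 + 4 = 10. Each orbital carries two spin states, so 10 × 2 = 20 states.

20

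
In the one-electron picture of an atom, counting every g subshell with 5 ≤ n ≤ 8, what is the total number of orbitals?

A g subshell (l = 4) exists for every n ≥ 5, so shells n = 5, 6, 7, 8 each contribute one — 4 subshells.
Since each g subshell has 2·4+1 = 9 orbitals, the total is 4 × 9 = 36.

36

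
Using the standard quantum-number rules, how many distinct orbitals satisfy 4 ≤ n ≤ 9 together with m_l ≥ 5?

20

Work shell by shell — for each n, count the (l, m_l) pairs that satisfy m_l ≥ 5:
n=6 → 1; n=7 → 3; n=8 → 6; n=9 → 10.
Total orbitals: 1 + 3 + 6 + 10 = 20.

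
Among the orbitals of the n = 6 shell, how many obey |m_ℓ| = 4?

4

With n = 6 the allowed ℓ are 0, 1, …, 5.
Orbitals with |m_ℓ| = 4, by ℓ: ℓ=4 → 2; ℓ=5 → 2.
Total orbitals: 2 + 2 = 4.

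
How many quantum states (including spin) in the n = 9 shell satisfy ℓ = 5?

22

Orbitals with ℓ = 5, by ℓ: ℓ=5 → 11.
Orbitals: 11. Each orbital carries two spin states, so 11 × 2 = 22 states.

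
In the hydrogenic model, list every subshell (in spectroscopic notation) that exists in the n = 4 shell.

For n = 4, l runs from 0 to 3. In spectroscopic notation l = 0,1,2,… ↔ s,p,d,f,g,h,i, so the subshells are 4s, 4p, 4d, 4f.

4s, 4p, 4d, 4f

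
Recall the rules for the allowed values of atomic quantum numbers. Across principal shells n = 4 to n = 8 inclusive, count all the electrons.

380

Shell n has n² orbitals: 4²=16 + 5²=25 + 6²=36 + 7²=49 + 8²=64 = 190 orbitals.
Two spin states per orbital: 2 × 190 = 380 electrons.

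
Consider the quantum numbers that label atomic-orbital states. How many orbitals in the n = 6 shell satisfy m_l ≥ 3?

6

With n = 6 the allowed l are 0, 1, …, 5.
Contributions: l=3 → 1; l=4 → 2; l=5 → 3.
Total orbitals: 1 + 2 + 3 = 6.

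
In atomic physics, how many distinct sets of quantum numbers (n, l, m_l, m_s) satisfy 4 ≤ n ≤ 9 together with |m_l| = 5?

Work shell by shell — for each n, count the (l, m_l) pairs that satisfy |m_l| = 5:
n=6 → 2; n=7 → 4; n=8 → 6; n=9 → 8.
Orbitals: 2 + 4 + 6 + 8 = 20. Including both spin states (m_s = ±1/2) gives 2 × 20 = 40 states.

40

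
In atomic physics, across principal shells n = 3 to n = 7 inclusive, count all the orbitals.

Shell n has n² orbitals: 3²=9 + 4²=16 + 5²=25 + 6²=36 + 7²=49 = 135 orbitals.

135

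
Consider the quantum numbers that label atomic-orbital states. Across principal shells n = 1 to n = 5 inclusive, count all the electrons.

110

Shell n has n² orbitals: 1²=1 + 2²=4 + 3²=9 + 4²=16 + 5²=25 = 55 orbitals.
Two spin states per orbital: 2 × 55 = 110 electrons.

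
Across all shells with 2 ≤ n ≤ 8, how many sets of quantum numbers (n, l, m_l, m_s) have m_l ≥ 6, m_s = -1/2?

Per-shell orbital counts meeting the constraint:
n=7 → 1; n=8 → 3.
Orbitals: 1 + 3 = 4. With m_s fixed to -1/2 there is one state per orbital, so 4 states.

4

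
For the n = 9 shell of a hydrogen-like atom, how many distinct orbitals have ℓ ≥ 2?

Go through ℓ = 0, …, 8 (the values permitted for n = 9).
The (ℓ, m_ℓ) pairs meeting ℓ ≥ 2 give: ℓ=2 → 5; ℓ=3 → 7; ℓ=4 → 9; ℓ=5 → 11; ℓ=6 → 13; ℓ=7 → 15; ℓ=8 → 17.
Total orbitals: 5 + 7 + 9 + 11 + 13 + 15 + 17 = 77.

77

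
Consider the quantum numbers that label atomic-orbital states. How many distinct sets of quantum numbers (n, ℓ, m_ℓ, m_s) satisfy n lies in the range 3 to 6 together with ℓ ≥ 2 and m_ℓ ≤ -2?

Per-shell orbital counts meeting the constraint:
n=3 → 1; n=4 → 3; n=5 → 6; n=6 → 10.
Orbitals: 1 + 3 + 6 + 10 = 20. Including both spin states (m_s = ±1/2) gives 2 × 20 = 40 states.

40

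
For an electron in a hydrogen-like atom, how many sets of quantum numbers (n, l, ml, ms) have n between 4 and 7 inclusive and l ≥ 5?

Treat each shell separately and count matching orbitals:
n=6 → 11; n=7 → 24.
Orbitals: 11 + 24 = 35. Including both spin states (ms = ±1/2) gives 2 × 35 = 70 states.

70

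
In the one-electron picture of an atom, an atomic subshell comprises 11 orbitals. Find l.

2l+1 = 11 gives l = 5.

l = 5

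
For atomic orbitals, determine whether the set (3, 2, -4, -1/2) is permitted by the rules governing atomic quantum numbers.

The magnetic quantum number must satisfy −l ≤ m_l ≤ l. With l = 2, m_l can only be -2, -1, 0, 1, 2, so m_l = -4 is forbidden.

Invalid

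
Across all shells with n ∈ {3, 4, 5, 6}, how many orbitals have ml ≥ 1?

Count contributing orbitals for each principal shell:
n=3 → 3; n=4 → 6; n=5 → 10; n=6 → 15.
Total orbitals: 3 + 6 + 10 + 15 = 34.

34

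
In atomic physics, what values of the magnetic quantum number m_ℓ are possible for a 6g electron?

The 6g subshell has ℓ = 4, and m_ℓ takes every integer from −ℓ to +ℓ. With ℓ = 4 that gives the 9 values -4, -3, -2, -1, 0, 1, 2, 3, 4.

-4, -3, -2, -1, 0, 1, 2, 3, 4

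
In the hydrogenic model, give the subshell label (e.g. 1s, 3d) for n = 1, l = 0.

l = 0 corresponds to the letter 's', so the subshell is 1s.

1s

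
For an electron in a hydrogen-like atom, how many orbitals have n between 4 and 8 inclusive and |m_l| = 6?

For each n in the range, tally the orbitals obeying |m_l| = 6:
n=7 → 2; n=8 → 4.
Total orbitals: 2 + 4 = 6.

6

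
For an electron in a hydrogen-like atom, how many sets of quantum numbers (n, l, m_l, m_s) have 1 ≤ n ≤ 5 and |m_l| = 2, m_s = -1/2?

12

Per-shell orbital counts meeting the constraint:
n=3 → 2; n=4 → 4; n=5 → 6.
Orbitals: 2 + 4 + 6 = 12. With m_s fixed to -1/2 there is one state per orbital, so 12 states.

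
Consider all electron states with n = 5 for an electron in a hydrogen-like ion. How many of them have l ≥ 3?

Orbitals with l ≥ 3, by l: l=3 → 7; l=4 → 9.
Orbitals: 7 + 9 = 16. Each orbital carries two spin states, so 16 × 2 = 32 states.

32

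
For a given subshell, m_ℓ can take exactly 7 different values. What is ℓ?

ℓ = 3

m_ℓ ranges over 2ℓ+1 integers, so 2ℓ+1 = 7 ⇒ ℓ = 3.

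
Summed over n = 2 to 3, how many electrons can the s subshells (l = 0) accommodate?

4

An s subshell (l = 0) exists for every n ≥ 1, so shells n = 2, 3 each contribute one — 2 subshells.
Since each s subshell holds 2(2·0+1) = 2 electrons, the total is 2 × 2 = 4.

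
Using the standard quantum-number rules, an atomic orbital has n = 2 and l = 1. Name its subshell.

2p

l = 1 corresponds to the letter 'p', so the subshell is 2p.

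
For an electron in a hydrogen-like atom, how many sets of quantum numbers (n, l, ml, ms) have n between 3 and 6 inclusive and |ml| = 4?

12

Work shell by shell — for each n, count the (l, ml) pairs that satisfy |ml| = 4:
n=5 → 2; n=6 → 4.
Orbitals: 2 + 4 = 6. Including both spin states (ms = ±1/2) gives 2 × 6 = 12 states.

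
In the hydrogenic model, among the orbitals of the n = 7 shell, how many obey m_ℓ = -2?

5

For n = 7, ℓ ranges over 0 … 6.
Orbitals with m_ℓ = -2, by ℓ: ℓ=2 → 1; ℓ=3 → 1; ℓ=4 → 1; ℓ=5 → 1; ℓ=6 → 1.
Total orbitals: 1 + 1 + 1 + 1 + 1 = 5.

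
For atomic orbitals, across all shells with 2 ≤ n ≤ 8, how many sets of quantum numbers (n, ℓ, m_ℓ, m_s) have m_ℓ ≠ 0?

336

Treat each shell separately and count matching orbitals:
n=2 → 2; n=3 → 6; n=4 → 12; n=5 → 20; n=6 → 30; n=7 → 42; n=8 → 56.
Orbitals: 2 + 6 + 12 + 20 + 30 + 42 + 56 = 168. Including both spin states (m_s = ±1/2) gives 2 × 168 = 336 states.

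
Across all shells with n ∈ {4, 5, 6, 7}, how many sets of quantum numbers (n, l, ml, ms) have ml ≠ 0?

Treat each shell separately and count matching orbitals:
n=4 → 12; n=5 → 20; n=6 → 30; n=7 → 42.
Orbitals: 12 + 20 + 30 + 42 = 104. Including both spin states (ms = ±1/2) gives 2 × 104 = 208 states.

208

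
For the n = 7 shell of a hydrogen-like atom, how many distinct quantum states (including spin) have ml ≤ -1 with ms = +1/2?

With n = 7 the allowed l are 0, 1, …, 6.
Orbitals with ml ≤ -1, by l: l=1 → 1; l=2 → 2; l=3 → 3; l=4 → 4; l=5 → 5; l=6 → 6.
Orbitals: 1 + 2 + 3 + 4 + 5 + 6 = 21. With ms fixed to a single value there is one state per orbital, giving 21 states.

21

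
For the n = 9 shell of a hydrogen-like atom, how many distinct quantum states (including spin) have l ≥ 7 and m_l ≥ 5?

The n = 9 shell has l = 0 through 8; check each.
Per l-value: l=7 → 3; l=8 → 4.
Orbitals: 3 + 4 = 7. Each orbital carries two spin states, so 7 × 2 = 14 states.

14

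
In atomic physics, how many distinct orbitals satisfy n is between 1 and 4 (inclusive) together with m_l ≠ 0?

20

Per-shell orbital counts meeting the constraint:
n=2 → 2; n=3 → 6; n=4 → 12.
Total orbitals: 2 + 6 + 12 = 20.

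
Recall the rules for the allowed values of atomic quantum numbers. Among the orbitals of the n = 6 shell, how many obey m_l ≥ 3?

With n = 6 the allowed l are 0, 1, …, 5.
Orbitals with m_l ≥ 3, by l: l=3 → 1; l=4 → 2; l=5 → 3.
Total orbitals: 1 + 2 + 3 = 6.

6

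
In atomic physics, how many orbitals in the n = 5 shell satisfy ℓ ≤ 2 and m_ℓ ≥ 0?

Go through ℓ = 0, …, 4 (the values permitted for n = 5).
Per ℓ-value: ℓ=0 → 1; ℓ=1 → 2; ℓ=2 → 3.
Total orbitals: 1 + 2 + 3 = 6.

6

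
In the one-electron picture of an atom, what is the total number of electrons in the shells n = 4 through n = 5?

82

Shell n has n² orbitals: 4²=16 + 5²=25 = 41 orbitals.
Two spin states per orbital: 2 × 41 = 82 electrons.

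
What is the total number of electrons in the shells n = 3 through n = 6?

Shell n has n² orbitals: 3²=9 + 4²=16 + 5²=25 + 6²=36 = 86 orbitals.
Two spin states per orbital: 2 × 86 = 172 electrons.

172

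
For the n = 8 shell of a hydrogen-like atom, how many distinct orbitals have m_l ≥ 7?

Contributions: l=7 → 1.
Total orbitals: 1.

1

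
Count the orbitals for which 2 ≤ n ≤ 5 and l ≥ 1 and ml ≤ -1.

Go shell by shell, enumerating (l, ml) with l ≥ 1 and ml ≤ -1:
n=2 → 1; n=3 → 3; n=4 → 6; n=5 → 10.
Total orbitals: 1 + 3 + 6 + 10 = 20.

20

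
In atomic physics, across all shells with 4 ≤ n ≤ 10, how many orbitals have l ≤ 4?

For each n in the range, tally the orbitals obeying l ≤ 4:
n=4 → 16; n=5 → 25; n=6 → 25; n=7 → 25; n=8 → 25; n=9 → 25; n=10 → 25.
Total orbitals: 16 + 25 + 25 + 25 + 25 + 25 + 25 = 166.

166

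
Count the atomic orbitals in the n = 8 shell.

64

The n = 8 shell contains n² = 8² = 64 orbitals.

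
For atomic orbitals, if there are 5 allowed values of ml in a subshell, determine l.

l = 2

ml ranges over 2l+1 integers, so 2l+1 = 5 ⇒ l = 2.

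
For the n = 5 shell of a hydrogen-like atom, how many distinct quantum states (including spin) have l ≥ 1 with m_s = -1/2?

24

The n = 5 shell has l = 0 through 4; check each.
Contributions: l=1 → 3; l=2 → 5; l=3 → 7; l=4 → 9.
Orbitals: 3 + 5 + 7 + 9 = 24. With m_s fixed to a single value there is one state per orbital, giving 24 states.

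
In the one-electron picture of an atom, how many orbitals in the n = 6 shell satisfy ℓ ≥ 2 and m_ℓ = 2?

4

The (ℓ, m_ℓ) pairs meeting ℓ ≥ 2 and m_ℓ = 2 give: ℓ=2 → 1; ℓ=3 → 1; ℓ=4 → 1; ℓ=5 → 1.
Total orbitals: 1 + 1 + 1 + 1 = 4.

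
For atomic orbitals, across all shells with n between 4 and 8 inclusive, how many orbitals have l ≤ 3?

Per-shell orbital counts meeting the constraint:
n=4 → 16; n=5 → 16; n=6 → 16; n=7 → 16; n=8 → 16.
Total orbitals: 16 + 16 + 16 + 16 + 16 = 80.

80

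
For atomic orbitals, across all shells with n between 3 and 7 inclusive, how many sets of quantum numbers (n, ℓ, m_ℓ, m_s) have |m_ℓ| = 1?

Per-shell orbital counts meeting the constraint:
n=3 → 4; n=4 → 6; n=5 → 8; n=6 → 10; n=7 → 12.
Orbitals: 4 + 6 + 8 + 10 + 12 = 40. Including both spin states (m_s = ±1/2) gives 2 × 40 = 80 states.

80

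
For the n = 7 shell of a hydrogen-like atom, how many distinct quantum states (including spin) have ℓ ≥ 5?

48

Go through ℓ = 0, …, 6 (the values permitted for n = 7).
Orbitals with ℓ ≥ 5, by ℓ: ℓ=5 → 11; ℓ=6 → 13.
Orbitals: 11 + 13 = 24. Each orbital carries two spin states, so 24 × 2 = 48 states.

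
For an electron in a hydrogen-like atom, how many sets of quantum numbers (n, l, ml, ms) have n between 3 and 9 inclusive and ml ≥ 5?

40

For each n in the range, tally the orbitals obeying ml ≥ 5:
n=6 → 1; n=7 → 3; n=8 → 6; n=9 → 10.
Orbitals: 1 + 3 + 6 + 10 = 20. Including both spin states (ms = ±1/2) gives 2 × 20 = 40 states.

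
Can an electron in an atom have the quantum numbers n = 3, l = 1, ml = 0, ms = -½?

n = 3 is a positive integer. l = 1 satisfies 0 ≤ l ≤ n−1 = 2. ml = 0 lies in the range −l … +l (here −1 … 1). ms = -1/2 is one of ±1/2.
All four constraints are satisfied.

Allowed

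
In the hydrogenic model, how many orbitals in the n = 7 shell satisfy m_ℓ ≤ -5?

3

For n = 7, ℓ ranges over 0 … 6.
Per ℓ-value: ℓ=5 → 1; ℓ=6 → 2.
Total orbitals: 1 + 2 = 3.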